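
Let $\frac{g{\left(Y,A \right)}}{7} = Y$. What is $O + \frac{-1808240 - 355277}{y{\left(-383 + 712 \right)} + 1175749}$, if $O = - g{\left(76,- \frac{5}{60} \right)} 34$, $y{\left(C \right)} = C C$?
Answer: $- \frac{23226974637}{1283990} \approx -18090.0$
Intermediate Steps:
$y{\left(C \right)} = C^{2}$
$g{\left(Y,A \right)} = 7 Y$
$O = -18088$ ($O = - 7 \cdot 76 \cdot 34 = - 532 \cdot 34 = \left(-1\right) 18088 = -18088$)
$O + \frac{-1808240 - 355277}{y{\left(-383 + 712 \right)} + 1175749} = -18088 + \frac{-1808240 - 355277}{\left(-383 + 712\right)^{2} + 1175749} = -18088 - \frac{2163517}{329^{2} + 1175749} = -18088 - \frac{2163517}{108241 + 1175749} = -18088 - \frac{2163517}{1283990} = - \frac{23226974637}{1283990}$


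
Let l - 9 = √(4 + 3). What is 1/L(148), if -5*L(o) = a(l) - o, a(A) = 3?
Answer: 1/29 ≈ 0.034483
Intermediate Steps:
l = 9 + √7 (l = 9 + √(4 + 3) = 9 + √7 ≈ 11.646)
L(o) = -⅗ + o/5 (L(o) = -(3 - o)/5 = -⅗ + o/5)
1/L(148) = 1/(-⅗ + (⅕)*148) = 1/(-⅗ + 148/5) = 1/29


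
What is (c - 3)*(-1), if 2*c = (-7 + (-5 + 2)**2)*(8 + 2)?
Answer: -7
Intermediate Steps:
c = 10 (c = ((-7 + (-5 + 2)**2)*(8 + 2))/2 = ((-7 + (-3)**2)*10)/2 = ((-7 + 9)*10)/2 = (2*10)/2 = (1/2)*20 = 10)
(c - 3)*(-1) = (10 - 3)*(-1) = 7*(-1) = -7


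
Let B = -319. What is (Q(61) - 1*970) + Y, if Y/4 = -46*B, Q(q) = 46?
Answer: 57772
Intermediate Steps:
Y = 58696 (Y = 4*(-46*(-319)) = 4*14674 = 58696)
(Q(61) - 1*970) + Y = (46 - 1*970) + 58696 = (46 - 970) + 58696 = -924 + 58696 = 57772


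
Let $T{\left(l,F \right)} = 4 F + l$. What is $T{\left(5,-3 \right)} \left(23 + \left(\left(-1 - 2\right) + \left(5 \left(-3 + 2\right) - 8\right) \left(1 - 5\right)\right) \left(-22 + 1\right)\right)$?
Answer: $7042$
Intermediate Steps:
$T{\left(l,F \right)} = l + 4 F$
$T{\left(5,-3 \right)} \left(23 + \left(\left(-1 - 2\right) + \left(5 \left(-3 + 2\right) - 8\right) \left(1 - 5\right)\right) \left(-22 + 1\right)\right) = \left(5 + 4 \left(-3\right)\right) \left(23 + \left(\left(-1 - 2\right) + \left(5 \left(-3 + 2\right) - 8\right) \left(1 - 5\right)\right) \left(-22 + 1\right)\right) = \left(5 - 12\right) \left(23 + \left(-3 + \left(5 \left(-1\right) - 8\right) \left(-4\right)\right) \left(-21\right)\right) = - 7 \left(23 + \left(-3 + \left(-5 - 8\right) \left(-4\right)\right) \left(-21\right)\right) = - 7 \left(23 + \left(-3 - -52\right) \left(-21\right)\right) = - 7 \left(23 + \left(-3 + 52\right) \left(-21\right)\right) = - 7 \left(23 + 49 \left(-21\right)\right) = - 7 \left(23 - 1029\right) = \left(-7\right) \left(-1006\right) = 7042$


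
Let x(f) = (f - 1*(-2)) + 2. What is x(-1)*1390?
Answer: 4170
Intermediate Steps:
x(f) = 4 + f (x(f) = (f + 2) + 2 = (2 + f) + 2 = 4 + f)
x(-1)*1390 = (4 - 1)*1390 = 3*1390 = 4170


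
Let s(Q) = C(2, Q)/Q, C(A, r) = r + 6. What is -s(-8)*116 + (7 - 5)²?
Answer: -25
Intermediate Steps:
C(A, r) = 6 + r
s(Q) = (6 + Q)/Q
-s(-8)*116 + (7 - 5)² = -(6 - 8)/(-8)*116 + (7 - 5)² = -(-1)*(-2)/8*116 + 2² = -1*¼*116 + 4 = -¼*116 + 4 = -29 + 4 = -25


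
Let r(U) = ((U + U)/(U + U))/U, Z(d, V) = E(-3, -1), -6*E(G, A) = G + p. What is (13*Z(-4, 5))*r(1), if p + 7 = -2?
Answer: 26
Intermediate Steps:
p = -9 (p = -7 - 2 = -9)
E(G, A) = 3/2 - G/6 (E(G, A) = -(G - 9)/6 = -(-9 + G)/6 = 3/2 - G/6)
Z(d, V) = 2 (Z(d, V) = 3/2 - 1/6*(-3) = 3/2 + 1/2 = 2)
r(U) = 1/U (r(U) = ((2*U)/((2*U)))/U = ((2*U)*(1/(2*U)))/U = 1/U)
(13*Z(-4, 5))*r(1) = (13*2)/1 = 26*1 = 26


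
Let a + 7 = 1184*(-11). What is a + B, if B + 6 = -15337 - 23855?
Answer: -52229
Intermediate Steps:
a = -13031 (a = -7 + 1184*(-11) = -7 - 13024 = -13031)
B = -39198 (B = -6 + (-15337 - 23855) = -6 - 39192 = -39198)
a + B = -13031 - 39198 = -52229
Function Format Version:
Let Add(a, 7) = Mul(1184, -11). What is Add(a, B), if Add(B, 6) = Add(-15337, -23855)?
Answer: -52229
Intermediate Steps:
a = -13031 (a = Add(-7, Mul(1184, -11)) = Add(-7, -13024) = -13031)
B = -39198 (B = Add(-6, Add(-15337, -23855)) = Add(-6, -39192) = -39198)
Add(a, B) = Add(-13031, -39198) = -52229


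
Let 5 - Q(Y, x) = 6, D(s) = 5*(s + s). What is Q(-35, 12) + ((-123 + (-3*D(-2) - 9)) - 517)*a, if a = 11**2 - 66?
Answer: -32396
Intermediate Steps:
D(s) = 10*s (D(s) = 5*(2*s) = 10*s)
a = 55 (a = 121 - 66 = 55)
Q(Y, x) = -1 (Q(Y, x) = 5 - 1*6 = 5 - 6 = -1)
Q(-35, 12) + ((-123 + (-3*D(-2) - 9)) - 517)*a = -1 + ((-123 + (-30*(-2) - 9)) - 517)*55 = -1 + ((-123 + (-3*(-20) - 9)) - 517)*55 = -1 + ((-123 + (60 - 9)) - 517)*55 = -1 + ((-123 + 51) - 517)*55 = -1 + (-72 - 517)*55 = -1 - 589*55 = -1 - 32395 = -32396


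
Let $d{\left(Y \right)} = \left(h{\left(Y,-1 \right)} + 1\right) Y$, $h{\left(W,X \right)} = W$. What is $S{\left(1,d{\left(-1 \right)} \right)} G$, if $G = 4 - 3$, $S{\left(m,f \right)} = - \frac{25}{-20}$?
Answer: $\frac{5}{4} \approx 1.25$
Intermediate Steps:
$d{\left(Y \right)} = Y \left(1 + Y\right)$ ($d{\left(Y \right)} = \left(Y + 1\right) Y = \left(1 + Y\right) Y = Y \left(1 + Y\right)$)
$S{\left(m,f \right)} = \frac{5}{4}$ ($S{\left(m,f \right)} = \left(-25\right) \left(- \frac{1}{20}\right) = \frac{5}{4}$)
$G = 1$
$S{\left(1,d{\left(-1 \right)} \right)} G = \frac{5}{4} \cdot 1 = \frac{5}{4}$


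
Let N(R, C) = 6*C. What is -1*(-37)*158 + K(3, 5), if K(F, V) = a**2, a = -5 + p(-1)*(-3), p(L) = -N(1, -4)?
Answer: 11775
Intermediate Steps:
p(L) = 24 (p(L) = -6*(-4) = -1*(-24) = 24)
a = -77 (a = -5 + 24*(-3) = -5 - 72 = -77)
K(F, V) = 5929 (K(F, V) = (-77)**2 = 5929)
-1*(-37)*158 + K(3, 5) = -1*(-37)*158 + 5929 = 37*158 + 5929 = 5846 + 5929 = 11775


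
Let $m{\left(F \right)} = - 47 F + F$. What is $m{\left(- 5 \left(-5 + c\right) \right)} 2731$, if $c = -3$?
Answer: $-5025040$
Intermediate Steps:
$m{\left(F \right)} = - 46 F$
$m{\left(- 5 \left(-5 + c\right) \right)} 2731 = - 46 \left(- 5 \left(-5 - 3\right)\right) 2731 = - 46 \left(\left(-5\right) \left(-8\right)\right) 2731 = \left(-46\right) 40 \cdot 2731 = \left(-1840\right) 2731 = -5025040$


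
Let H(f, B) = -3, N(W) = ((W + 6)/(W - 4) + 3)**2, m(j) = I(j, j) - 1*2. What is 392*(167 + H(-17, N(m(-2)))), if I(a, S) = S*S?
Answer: 64288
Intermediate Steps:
I(a, S) = S**2
m(j) = -2 + j**2 (m(j) = j**2 - 1*2 = j**2 - 2 = -2 + j**2)
N(W) = (3 + (6 + W)/(-4 + W))**2 (N(W) = ((6 + W)/(-4 + W) + 3)**2 = (3 + (6 + W)/(-4 + W))**2)
392*(167 + H(-17, N(m(-2)))) = 392*(167 - 3) = 392*164 = 64288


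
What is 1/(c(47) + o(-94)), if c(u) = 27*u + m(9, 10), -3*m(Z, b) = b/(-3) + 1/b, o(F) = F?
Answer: 90/105847 ≈ 0.00085028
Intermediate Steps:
m(Z, b) = -1/(3*b) + b/9 (m(Z, b) = -(b/(-3) + 1/b)/3 = -(b*(-⅓) + 1/b)/3 = -(-b/3 + 1/b)/3 = -(1/b - b/3)/3 = -1/(3*b) + b/9)
c(u) = 97/90 + 27*u (c(u) = 27*u + (⅑)*(-3 + 10²)/10 = 27*u + (⅑)*(⅒)*(-3 + 100) = 27*u + (⅑)*(⅒)*97 = 27*u + 97/90 = 97/90 + 27*u)
1/(c(47) + o(-94)) = 1/((97/90 + 27*47) - 94) = 1/((97/90 + 1269) - 94) = 1/(114307/90 - 94) = 1/(105847/90) = 90/105847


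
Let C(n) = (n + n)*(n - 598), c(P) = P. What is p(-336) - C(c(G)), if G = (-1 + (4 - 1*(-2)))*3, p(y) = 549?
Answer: 18039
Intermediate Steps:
G = 15 (G = (-1 + (4 + 2))*3 = (-1 + 6)*3 = 5*3 = 15)
C(n) = 2*n*(-598 + n) (C(n) = (2*n)*(-598 + n) = 2*n*(-598 + n))
p(-336) - C(c(G)) = 549 - 2*15*(-598 + 15) = 549 - 2*15*(-583) = 549 - 1*(-17490) = 549 + 17490 = 18039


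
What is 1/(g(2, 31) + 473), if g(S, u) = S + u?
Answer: 1/506 ≈ 0.0019763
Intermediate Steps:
1/(g(2, 31) + 473) = 1/((2 + 31) + 473) = 1/(33 + 473) = 1/506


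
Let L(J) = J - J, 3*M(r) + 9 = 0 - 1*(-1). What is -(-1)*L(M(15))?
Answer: 0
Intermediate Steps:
M(r) = -8/3 (M(r) = -3 + (0 - 1*(-1))/3 = -3 + (0 + 1)/3 = -3 + (⅓)*1 = -3 + ⅓ = -8/3)
L(J) = 0
-(-1)*L(M(15)) = -(-1)*0 = -1*0 = 0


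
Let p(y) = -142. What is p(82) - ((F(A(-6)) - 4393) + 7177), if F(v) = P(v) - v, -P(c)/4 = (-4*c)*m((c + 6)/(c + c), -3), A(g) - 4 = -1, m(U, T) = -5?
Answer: -2683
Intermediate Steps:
A(g) = 3 (A(g) = 4 - 1 = 3)
P(c) = -80*c (P(c) = -4*(-4*c)*(-5) = -80*c)
F(v) = -81*v (F(v) = -80*v - v = -81*v)
p(82) - ((F(A(-6)) - 4393) + 7177) = -142 - ((-81*3 - 4393) + 7177) = -142 - ((-243 - 4393) + 7177) = -142 - (-4636 + 7177) = -142 - 1*2541 = -142 - 2541 = -2683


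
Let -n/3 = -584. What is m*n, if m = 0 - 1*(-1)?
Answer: 1752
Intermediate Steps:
n = 1752 (n = -3*(-584) = 1752)
m = 1 (m = 0 + 1 = 1)
m*n = 1*1752 = 1752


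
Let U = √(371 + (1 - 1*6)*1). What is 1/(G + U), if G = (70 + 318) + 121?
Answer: 509/258715 - √366/258715 ≈ 0.0018935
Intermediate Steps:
U = √366 (U = √(371 + (1 - 6)*1) = √(371 - 5*1) = √(371 - 5) = √366 ≈ 19.131)
G = 509 (G = 388 + 121 = 509)
1/(G + U) = 1/(509 + √366)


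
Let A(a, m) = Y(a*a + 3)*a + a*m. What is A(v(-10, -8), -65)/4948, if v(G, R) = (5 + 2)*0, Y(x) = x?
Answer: 0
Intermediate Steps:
v(G, R) = 0 (v(G, R) = 7*0 = 0)
A(a, m) = a*m + a*(3 + a²) (A(a, m) = (a*a + 3)*a + a*m = (a² + 3)*a + a*m = (3 + a²)*a + a*m = a*(3 + a²) + a*m = a*m + a*(3 + a²))
A(v(-10, -8), -65)/4948 = (0*(3 - 65 + 0²))/4948 = (0*(3 - 65 + 0))*(1/4948) = (0*(-62))*(1/4948) = 0*(1/4948) = 0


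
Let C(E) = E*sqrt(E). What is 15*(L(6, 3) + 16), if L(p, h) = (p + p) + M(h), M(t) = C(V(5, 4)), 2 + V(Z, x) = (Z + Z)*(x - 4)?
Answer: 420 - 30*I*sqrt(2) ≈ 420.0 - 42.426*I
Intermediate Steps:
V(Z, x) = -2 + 2*Z*(-4 + x) (V(Z, x) = -2 + (Z + Z)*(x - 4) = -2 + (2*Z)*(-4 + x) = -2 + 2*Z*(-4 + x))
C(E) = E**(3/2)
M(t) = -2*I*sqrt(2) (M(t) = (-2 - 8*5 + 2*5*4)**(3/2) = (-2 - 40 + 40)**(3/2) = (-2)**(3/2) = -2*I*sqrt(2))
L(p, h) = 2*p - 2*I*sqrt(2) (L(p, h) = (p + p) - 2*I*sqrt(2) = 2*p - 2*I*sqrt(2))
15*(L(6, 3) + 16) = 15*((2*6 - 2*I*sqrt(2)) + 16) = 15*((12 - 2*I*sqrt(2)) + 16) = 15*(28 - 2*I*sqrt(2)) = 420 - 30*I*sqrt(2)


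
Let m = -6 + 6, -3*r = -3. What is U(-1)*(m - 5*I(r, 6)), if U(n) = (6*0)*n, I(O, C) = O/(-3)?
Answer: 0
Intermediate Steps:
r = 1 (r = -⅓*(-3) = 1)
I(O, C) = -O/3 (I(O, C) = O*(-⅓) = -O/3)
U(n) = 0 (U(n) = 0*n = 0)
m = 0
U(-1)*(m - 5*I(r, 6)) = 0*(0 - (-5)/3) = 0*(0 - 5*(-⅓)) = 0*(0 + 5/3) = 0*(5/3) = 0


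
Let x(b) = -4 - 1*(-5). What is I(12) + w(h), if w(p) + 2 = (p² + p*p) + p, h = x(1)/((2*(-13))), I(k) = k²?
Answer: 23992/169 ≈ 141.96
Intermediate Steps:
x(b) = 1 (x(b) = -4 + 5 = 1)
h = -1/26 (h = 1/(2*(-13)) = 1/(-26) = 1*(-1/26) = -1/26 ≈ -0.038462)
w(p) = -2 + p + 2*p² (w(p) = -2 + ((p² + p*p) + p) = -2 + ((p² + p²) + p) = -2 + (2*p² + p) = -2 + (p + 2*p²) = -2 + p + 2*p²)
I(12) + w(h) = 12² + (-2 - 1/26 + 2*(-1/26)²) = 144 + (-2 - 1/26 + 2*(1/676)) = 144 + (-2 - 1/26 + 1/338) = 144 - 344/169 = 23992/169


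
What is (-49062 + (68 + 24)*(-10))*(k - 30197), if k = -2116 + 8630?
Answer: 1183723706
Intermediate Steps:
k = 6514
(-49062 + (68 + 24)*(-10))*(k - 30197) = (-49062 + (68 + 24)*(-10))*(6514 - 30197) = (-49062 + 92*(-10))*(-23683) = (-49062 - 920)*(-23683) = -49982*(-23683) = 1183723706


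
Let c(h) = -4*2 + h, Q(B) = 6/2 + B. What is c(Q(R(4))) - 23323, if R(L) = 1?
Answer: -23327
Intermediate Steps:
Q(B) = 3 + B (Q(B) = (½)*6 + B = 3 + B)
c(h) = -8 + h
c(Q(R(4))) - 23323 = (-8 + (3 + 1)) - 23323 = (-8 + 4) - 23323 = -4 - 23323 = -23327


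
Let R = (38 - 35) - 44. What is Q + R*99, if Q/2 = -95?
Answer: -4249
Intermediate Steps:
R = -41 (R = 3 - 44 = -41)
Q = -190 (Q = 2*(-95) = -190)
Q + R*99 = -190 - 41*99 = -190 - 4059 = -4249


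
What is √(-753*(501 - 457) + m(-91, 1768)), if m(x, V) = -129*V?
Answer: 2*I*√65301 ≈ 511.08*I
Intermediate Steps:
√(-753*(501 - 457) + m(-91, 1768)) = √(-753*(501 - 457) - 129*1768) = √(-753*44 - 228072) = √(-33132 - 228072) = √(-261204) = 2*I*√65301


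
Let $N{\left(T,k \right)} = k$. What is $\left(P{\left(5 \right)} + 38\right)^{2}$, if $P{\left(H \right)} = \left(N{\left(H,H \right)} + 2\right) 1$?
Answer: $2025$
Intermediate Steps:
$P{\left(H \right)} = 2 + H$ ($P{\left(H \right)} = \left(H + 2\right) 1 = \left(2 + H\right) 1 = 2 + H$)
$\left(P{\left(5 \right)} + 38\right)^{2} = \left(\left(2 + 5\right) + 38\right)^{2} = \left(7 + 38\right)^{2} = 45^{2} = 2025$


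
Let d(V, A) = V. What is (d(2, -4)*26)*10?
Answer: 520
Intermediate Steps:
(d(2, -4)*26)*10 = (2*26)*10 = 52*10 = 520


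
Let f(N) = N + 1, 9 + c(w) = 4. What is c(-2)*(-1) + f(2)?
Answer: 8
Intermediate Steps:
c(w) = -5 (c(w) = -9 + 4 = -5)
f(N) = 1 + N
c(-2)*(-1) + f(2) = -5*(-1) + (1 + 2) = 5 + 3 = 8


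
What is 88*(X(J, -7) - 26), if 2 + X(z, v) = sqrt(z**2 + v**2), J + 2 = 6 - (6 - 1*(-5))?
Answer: -2464 + 616*sqrt(2) ≈ -1592.8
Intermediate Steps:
J = -7 (J = -2 + (6 - (6 - 1*(-5))) = -2 + (6 - (6 + 5)) = -2 + (6 - 1*11) = -2 + (6 - 11) = -2 - 5 = -7)
X(z, v) = -2 + sqrt(v**2 + z**2) (X(z, v) = -2 + sqrt(z**2 + v**2) = -2 + sqrt(v**2 + z**2))
88*(X(J, -7) - 26) = 88*((-2 + sqrt((-7)**2 + (-7)**2)) - 26) = 88*((-2 + sqrt(49 + 49)) - 26) = 88*((-2 + sqrt(98)) - 26) = 88*((-2 + 7*sqrt(2)) - 26) = 88*(-28 + 7*sqrt(2)) = -2464 + 616*sqrt(2)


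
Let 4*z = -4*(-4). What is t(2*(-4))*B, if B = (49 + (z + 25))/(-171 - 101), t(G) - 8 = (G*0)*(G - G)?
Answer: -39/17 ≈ -2.2941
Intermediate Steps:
z = 4 (z = (-4*(-4))/4 = (¼)*16 = 4)
t(G) = 8 (t(G) = 8 + (G*0)*(G - G) = 8 + 0*0 = 8 + 0 = 8)
B = -39/136 (B = (49 + (4 + 25))/(-171 - 101) = (49 + 29)/(-272) = 78*(-1/272) = -39/136 ≈ -0.28676)
t(2*(-4))*B = 8*(-39/136) = -39/17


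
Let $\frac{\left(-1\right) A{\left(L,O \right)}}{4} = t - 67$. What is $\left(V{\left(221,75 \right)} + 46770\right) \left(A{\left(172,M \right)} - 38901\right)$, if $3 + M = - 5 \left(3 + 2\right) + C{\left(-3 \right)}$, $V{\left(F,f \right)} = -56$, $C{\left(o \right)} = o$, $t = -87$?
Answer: $-1788445490$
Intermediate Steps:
$M = -31$ ($M = -3 - \left(3 + 5 \left(3 + 2\right)\right) = -3 - 28 = -31$)
$A{\left(L,O \right)} = 616$ ($A{\left(L,O \right)} = - 4 \left(-87 - 67\right) = \left(-4\right) \left(-154\right) = 616$)
$\left(V{\left(221,75 \right)} + 46770\right) \left(A{\left(172,M \right)} - 38901\right) = \left(-56 + 46770\right) \left(616 - 38901\right) = 46714 \left(-38285\right) = -1788445490$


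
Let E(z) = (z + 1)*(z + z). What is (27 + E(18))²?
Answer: 505521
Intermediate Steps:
E(z) = 2*z*(1 + z) (E(z) = (1 + z)*(2*z) = 2*z*(1 + z))
(27 + E(18))² = (27 + 2*18*(1 + 18))² = (27 + 2*18*19)² = (27 + 684)² = 711² = 505521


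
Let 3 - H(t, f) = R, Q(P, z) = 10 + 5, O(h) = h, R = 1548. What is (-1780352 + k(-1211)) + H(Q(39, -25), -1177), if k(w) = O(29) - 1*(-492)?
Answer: -1781376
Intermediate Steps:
Q(P, z) = 15
k(w) = 521 (k(w) = 29 - 1*(-492) = 29 + 492 = 521)
H(t, f) = -1545 (H(t, f) = 3 - 1*1548 = 3 - 1548 = -1545)
(-1780352 + k(-1211)) + H(Q(39, -25), -1177) = (-1780352 + 521) - 1545 = -1779831 - 1545 = -1781376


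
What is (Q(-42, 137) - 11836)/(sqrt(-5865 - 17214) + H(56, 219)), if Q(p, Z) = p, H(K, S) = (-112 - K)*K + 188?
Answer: 109515160/85031479 + 83146*I*sqrt(471)/85031479 ≈ 1.2879 + 0.021221*I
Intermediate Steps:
H(K, S) = 188 + K*(-112 - K) (H(K, S) = K*(-112 - K) + 188 = 188 + K*(-112 - K))
(Q(-42, 137) - 11836)/(sqrt(-5865 - 17214) + H(56, 219)) = (-42 - 11836)/(sqrt(-5865 - 17214) + (188 - 1*56**2 - 112*56)) = -11878/(sqrt(-23079) + (188 - 1*3136 - 6272)) = -11878/(7*I*sqrt(471) + (188 - 3136 - 6272)) = -11878/(7*I*sqrt(471) - 9220) = -11878/(-9220 + 7*I*sqrt(471))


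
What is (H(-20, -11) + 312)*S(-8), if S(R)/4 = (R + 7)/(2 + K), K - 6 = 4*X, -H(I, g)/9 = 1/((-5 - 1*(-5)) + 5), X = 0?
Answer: -1551/10 ≈ -155.10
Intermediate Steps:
H(I, g) = -9/5 (H(I, g) = -9/((-5 - 1*(-5)) + 5) = -9/((-5 + 5) + 5) = -9/(0 + 5) = -9/5)
K = 6 (K = 6 + 4*0 = 6 + 0 = 6)
S(R) = 7/2 + R/2 (S(R) = 4*((R + 7)/(2 + 6)) = 4*((7 + R)/8) = 4*((7 + R)*(1/8)) = 4*(7/8 + R/8) = 7/2 + R/2)
(H(-20, -11) + 312)*S(-8) = (-9/5 + 312)*(7/2 + (1/2)*(-8)) = 1551*(7/2 - 4)/5 = (1551/5)*(-1/2) = -1551/10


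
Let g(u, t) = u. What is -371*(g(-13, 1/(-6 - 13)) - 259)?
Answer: 100912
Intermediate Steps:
-371*(g(-13, 1/(-6 - 13)) - 259) = -371*(-13 - 259) = -371*(-272) = 100912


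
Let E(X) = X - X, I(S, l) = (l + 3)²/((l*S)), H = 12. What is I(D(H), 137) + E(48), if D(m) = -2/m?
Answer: -117600/137 ≈ -858.39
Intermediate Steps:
I(S, l) = (3 + l)²/(S*l) (I(S, l) = (3 + l)²/((S*l)) = (3 + l)²*(1/(S*l)) = (3 + l)²/(S*l))
E(X) = 0
I(D(H), 137) + E(48) = (3 + 137)²/(-2/12*137) + 0 = (1/137)*140²/(-2*1/12) + 0 = (1/137)*19600/(-⅙) + 0 = -6*1/137*19600 + 0 = -117600/137 + 0 = -117600/137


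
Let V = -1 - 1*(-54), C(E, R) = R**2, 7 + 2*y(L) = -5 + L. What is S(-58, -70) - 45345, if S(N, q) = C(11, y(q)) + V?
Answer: -43611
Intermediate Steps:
y(L) = -6 + L/2 (y(L) = -7/2 + (-5 + L)/2 = -7/2 + (-5/2 + L/2) = -6 + L/2)
V = 53 (V = -1 + 54 = 53)
S(N, q) = 53 + (-6 + q/2)**2 (S(N, q) = (-6 + q/2)**2 + 53 = 53 + (-6 + q/2)**2)
S(-58, -70) - 45345 = (53 + (-12 - 70)**2/4) - 45345 = (53 + (1/4)*(-82)**2) - 45345 = (53 + (1/4)*6724) - 45345 = (53 + 1681) - 45345 = 1734 - 45345 = -43611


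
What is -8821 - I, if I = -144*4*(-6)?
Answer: -12277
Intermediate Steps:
I = 3456 (I = -16*36*(-6) = -576*(-6) = 3456)
-8821 - I = -8821 - 1*3456 = -8821 - 3456 = -12277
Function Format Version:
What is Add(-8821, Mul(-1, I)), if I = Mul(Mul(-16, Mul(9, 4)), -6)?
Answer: -12277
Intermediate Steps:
I = 3456 (I = Mul(Mul(-16, 36), -6) = Mul(-576, -6) = 3456)
Add(-8821, Mul(-1, I)) = Add(-8821, Mul(-1, 3456)) = Add(-8821, -3456) = -12277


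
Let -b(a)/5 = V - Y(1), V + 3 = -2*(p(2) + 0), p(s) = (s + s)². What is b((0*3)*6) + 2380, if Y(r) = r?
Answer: 2560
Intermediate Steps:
p(s) = 4*s² (p(s) = (2*s)² = 4*s²)
V = -35 (V = -3 - 2*(4*2² + 0) = -3 - 2*(4*4 + 0) = -3 - 2*(16 + 0) = -3 - 2*16 = -3 - 32 = -35)
b(a) = 180 (b(a) = -5*(-35 - 1*1) = -5*(-35 - 1) = -5*(-36) = 180)
b((0*3)*6) + 2380 = 180 + 2380 = 2560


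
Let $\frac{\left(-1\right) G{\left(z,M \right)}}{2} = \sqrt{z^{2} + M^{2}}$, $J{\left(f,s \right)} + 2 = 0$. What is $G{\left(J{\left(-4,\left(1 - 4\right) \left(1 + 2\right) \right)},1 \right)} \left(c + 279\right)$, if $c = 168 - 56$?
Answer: $- 782 \sqrt{5} \approx -1748.6$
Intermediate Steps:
$J{\left(f,s \right)} = -2$ ($J{\left(f,s \right)} = -2 + 0 = -2$)
$G{\left(z,M \right)} = - 2 \sqrt{M^{2} + z^{2}}$ ($G{\left(z,M \right)} = - 2 \sqrt{z^{2} + M^{2}} = - 2 \sqrt{M^{2} + z^{2}}$)
$c = 112$ ($c = 168 - 56 = 112$)
$G{\left(J{\left(-4,\left(1 - 4\right) \left(1 + 2\right) \right)},1 \right)} \left(c + 279\right) = - 2 \sqrt{1^{2} + \left(-2\right)^{2}} \left(112 + 279\right) = - 2 \sqrt{1 + 4} \cdot 391 = - 2 \sqrt{5} \cdot 391 = - 782 \sqrt{5}$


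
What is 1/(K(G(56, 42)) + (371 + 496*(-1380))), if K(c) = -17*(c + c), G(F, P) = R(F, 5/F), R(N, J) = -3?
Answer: -1/684007 ≈ -1.4620e-6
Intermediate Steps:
G(F, P) = -3
K(c) = -34*c
1/(K(G(56, 42)) + (371 + 496*(-1380))) = 1/(-34*(-3) + (371 + 496*(-1380))) = 1/(102 + (371 - 684480)) = 1/(102 - 684109) = 1/(-684007) = -1/684007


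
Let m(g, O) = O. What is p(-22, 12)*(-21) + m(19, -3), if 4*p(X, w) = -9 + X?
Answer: 639/4 ≈ 159.75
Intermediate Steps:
p(X, w) = -9/4 + X/4 (p(X, w) = (-9 + X)/4 = -9/4 + X/4)
p(-22, 12)*(-21) + m(19, -3) = (-9/4 + (¼)*(-22))*(-21) - 3 = (-9/4 - 11/2)*(-21) - 3 = -31/4*(-21) - 3 = 651/4 - 3 = 639/4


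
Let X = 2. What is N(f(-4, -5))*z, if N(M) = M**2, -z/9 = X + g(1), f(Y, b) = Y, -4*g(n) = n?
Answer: -252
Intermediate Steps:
g(n) = -n/4
z = -63/4 (z = -9*(2 - 1/4*1) = -9*(2 - 1/4) = -9*7/4 = -63/4 ≈ -15.750)
N(f(-4, -5))*z = (-4)**2*(-63/4) = 16*(-63/4) = -252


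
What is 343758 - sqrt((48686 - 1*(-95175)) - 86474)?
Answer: 343758 - sqrt(57387) ≈ 3.4352e+5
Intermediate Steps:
343758 - sqrt((48686 - 1*(-95175)) - 86474) = 343758 - sqrt((48686 + 95175) - 86474) = 343758 - sqrt(143861 - 86474) = 343758 - sqrt(57387)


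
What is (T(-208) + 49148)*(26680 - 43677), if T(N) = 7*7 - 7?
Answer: -836082430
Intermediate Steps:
T(N) = 42 (T(N) = 49 - 7 = 42)
(T(-208) + 49148)*(26680 - 43677) = (42 + 49148)*(26680 - 43677) = 49190*(-16997) = -836082430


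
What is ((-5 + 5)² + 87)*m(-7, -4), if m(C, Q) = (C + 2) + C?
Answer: -1044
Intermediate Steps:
m(C, Q) = 2 + 2*C (m(C, Q) = (2 + C) + C = 2 + 2*C)
((-5 + 5)² + 87)*m(-7, -4) = ((-5 + 5)² + 87)*(2 + 2*(-7)) = (0² + 87)*(2 - 14) = (0 + 87)*(-12) = 87*(-12) = -1044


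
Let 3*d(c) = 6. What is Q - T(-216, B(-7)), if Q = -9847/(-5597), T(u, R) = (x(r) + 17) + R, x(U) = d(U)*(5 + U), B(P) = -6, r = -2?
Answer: -85302/5597 ≈ -15.241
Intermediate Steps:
d(c) = 2 (d(c) = (1/3)*6 = 2)
x(U) = 10 + 2*U (x(U) = 2*(5 + U) = 10 + 2*U)
T(u, R) = 23 + R (T(u, R) = ((10 + 2*(-2)) + 17) + R = ((10 - 4) + 17) + R = (6 + 17) + R = 23 + R)
Q = 9847/5597 (Q = -9847*(-1/5597) = 9847/5597 ≈ 1.7593)
Q - T(-216, B(-7)) = 9847/5597 - (23 - 6) = 9847/5597 - 1*17 = 9847/5597 - 17 = -85302/5597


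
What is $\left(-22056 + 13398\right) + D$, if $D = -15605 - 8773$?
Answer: $-33036$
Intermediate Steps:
$D = -24378$ ($D = -15605 - 8773 = -24378$)
$\left(-22056 + 13398\right) + D = \left(-22056 + 13398\right) - 24378 = -8658 - 24378 = -33036$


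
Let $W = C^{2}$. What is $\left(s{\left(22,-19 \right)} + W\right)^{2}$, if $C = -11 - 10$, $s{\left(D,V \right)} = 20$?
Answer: $212521$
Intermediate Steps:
$C = -21$
$W = 441$ ($W = \left(-21\right)^{2} = 441$)
$\left(s{\left(22,-19 \right)} + W\right)^{2} = \left(20 + 441\right)^{2} = 461^{2} = 212521$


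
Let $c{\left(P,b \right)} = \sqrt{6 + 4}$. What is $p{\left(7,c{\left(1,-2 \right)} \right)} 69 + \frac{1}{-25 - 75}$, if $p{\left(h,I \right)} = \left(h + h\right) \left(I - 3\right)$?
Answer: $- \frac{289801}{100} + 966 \sqrt{10} \approx 156.75$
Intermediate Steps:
$c{\left(P,b \right)} = \sqrt{10}$
$p{\left(h,I \right)} = 2 h \left(-3 + I\right)$
$p{\left(7,c{\left(1,-2 \right)} \right)} 69 + \frac{1}{-25 - 75} = 2 \cdot 7 \left(-3 + \sqrt{10}\right) 69 + \frac{1}{-25 - 75} = \left(-42 + 14 \sqrt{10}\right) 69 + \frac{1}{-25 - 75} = \left(-2898 + 966 \sqrt{10}\right) + \frac{1}{-100} = \left(-2898 + 966 \sqrt{10}\right) - \frac{1}{100} = - \frac{289801}{100} + 966 \sqrt{10}$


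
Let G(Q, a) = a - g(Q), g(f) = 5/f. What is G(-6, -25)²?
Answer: 21025/36 ≈ 584.03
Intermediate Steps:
G(Q, a) = a - 5/Q
G(-6, -25)² = (-25 - 5/(-6))² = (-25 - 5*(-⅙))² = (-25 + ⅚)² = (-145/6)² = 21025/36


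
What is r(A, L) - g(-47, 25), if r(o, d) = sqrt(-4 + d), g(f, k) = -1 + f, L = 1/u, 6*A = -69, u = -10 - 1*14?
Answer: 48 + I*sqrt(582)/12 ≈ 48.0 + 2.0104*I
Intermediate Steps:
u = -24 (u = -10 - 14 = -24)
A = -23/2 (A = (1/6)*(-69) = -23/2 ≈ -11.500)
L = -1/24 (L = 1/(-24) = -1/24 ≈ -0.041667)
r(A, L) - g(-47, 25) = sqrt(-4 - 1/24) - (-1 - 47) = sqrt(-97/24) - 1*(-48) = I*sqrt(582)/12 + 48 = 48 + I*sqrt(582)/12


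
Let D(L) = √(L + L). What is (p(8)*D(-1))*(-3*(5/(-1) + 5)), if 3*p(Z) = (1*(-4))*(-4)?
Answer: 0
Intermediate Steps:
D(L) = √2*√L (D(L) = √(2*L) = √2*√L)
p(Z) = 16/3 (p(Z) = ((1*(-4))*(-4))/3 = (-4*(-4))/3 = (⅓)*16 = 16/3)
(p(8)*D(-1))*(-3*(5/(-1) + 5)) = (16*(√2*√(-1))/3)*(-3*(5/(-1) + 5)) = (16*(√2*I)/3)*(-3*(5*(-1) + 5)) = (16*(I*√2)/3)*(-3*(-5 + 5)) = (16*I*√2/3)*(-3*0) = (16*I*√2/3)*0 = 0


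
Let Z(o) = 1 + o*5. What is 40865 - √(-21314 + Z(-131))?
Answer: 40865 - 4*I*√1373 ≈ 40865.0 - 148.22*I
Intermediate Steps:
Z(o) = 1 + 5*o
40865 - √(-21314 + Z(-131)) = 40865 - √(-21314 + (1 + 5*(-131))) = 40865 - √(-21314 + (1 - 655)) = 40865 - √(-21314 - 654) = 40865 - √(-21968) = 40865 - 4*I*√1373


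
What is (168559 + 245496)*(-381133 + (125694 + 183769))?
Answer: -29675321850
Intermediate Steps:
(168559 + 245496)*(-381133 + (125694 + 183769)) = 414055*(-381133 + 309463) = 414055*(-71670) = -29675321850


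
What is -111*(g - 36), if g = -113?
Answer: 16539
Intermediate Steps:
-111*(g - 36) = -111*(-113 - 36) = -111*(-149) = 16539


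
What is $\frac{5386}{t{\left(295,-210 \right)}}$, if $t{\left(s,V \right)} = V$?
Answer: $- \frac{2693}{105} \approx -25.648$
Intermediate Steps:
$\frac{5386}{t{\left(295,-210 \right)}} = \frac{5386}{-210} = 5386 \left(- \frac{1}{210}\right) = - \frac{2693}{105}$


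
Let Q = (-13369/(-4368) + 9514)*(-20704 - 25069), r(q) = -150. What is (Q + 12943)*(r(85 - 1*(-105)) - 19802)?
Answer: 26073960446353/3 ≈ 8.6913e+12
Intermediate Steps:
Q = -20909972063/48 (Q = (-13369*(-1/4368) + 9514)*(-45773) = (13369/4368 + 9514)*(-45773) = (41570521/4368)*(-45773) = -20909972063/48 ≈ -4.3562e+8)
(Q + 12943)*(r(85 - 1*(-105)) - 19802) = (-20909972063/48 + 12943)*(-150 - 19802) = -20909350799/48*(-19952) = 26073960446353/3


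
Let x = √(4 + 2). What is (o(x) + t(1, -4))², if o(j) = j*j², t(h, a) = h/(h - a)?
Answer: 5401/25 + 12*√6/5 ≈ 221.92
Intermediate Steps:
x = √6 ≈ 2.4495
o(j) = j³
(o(x) + t(1, -4))² = ((√6)³ - 1*1/(-4 - 1*1))² = (6*√6 - 1*1/(-4 - 1))² = (6*√6 - 1*1/(-5))² = (6*√6 - 1*1*(-⅕))² = (6*√6 + ⅕)² = (⅕ + 6*√6)²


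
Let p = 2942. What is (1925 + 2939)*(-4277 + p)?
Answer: -6493440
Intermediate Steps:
(1925 + 2939)*(-4277 + p) = (1925 + 2939)*(-4277 + 2942) = 4864*(-1335) = -6493440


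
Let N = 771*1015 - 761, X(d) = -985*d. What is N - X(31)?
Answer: 812339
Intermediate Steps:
N = 781804 (N = 782565 - 761 = 781804)
N - X(31) = 781804 - (-985)*31 = 781804 - 1*(-30535) = 781804 + 30535 = 812339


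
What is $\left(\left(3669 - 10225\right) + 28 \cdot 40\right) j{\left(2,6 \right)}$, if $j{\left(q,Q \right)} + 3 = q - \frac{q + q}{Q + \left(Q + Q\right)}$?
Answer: $6644$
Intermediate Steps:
$j{\left(q,Q \right)} = -3 + q - \frac{2 q}{3 Q}$ ($j{\left(q,Q \right)} = -3 + \left(q - \frac{q + q}{Q + \left(Q + Q\right)}\right) = -3 + \left(q - \frac{2 q}{Q + 2 Q}\right) = -3 + \left(q - \frac{2 q}{3 Q}\right) = -3 + q - \frac{2 q}{3 Q}$)
$\left(\left(3669 - 10225\right) + 28 \cdot 40\right) j{\left(2,6 \right)} = \left(\left(3669 - 10225\right) + 28 \cdot 40\right) \left(-3 + 2 - \frac{4}{3 \cdot 6}\right) = \left(-6556 + 1120\right) \left(-3 + 2 - \frac{4}{3} \cdot \frac{1}{6}\right) = - 5436 \left(-3 + 2 - \frac{2}{9}\right) = \left(-5436\right) \left(- \frac{11}{9}\right) = 6644$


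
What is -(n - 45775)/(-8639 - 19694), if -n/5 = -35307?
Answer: 130760/28333 ≈ 4.6151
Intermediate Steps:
n = 176535 (n = -5*(-35307) = 176535)
-(n - 45775)/(-8639 - 19694) = -(176535 - 45775)/(-8639 - 19694) = -130760/(-28333) = -130760*(-1)/28333 = -1*(-130760/28333) = 130760/28333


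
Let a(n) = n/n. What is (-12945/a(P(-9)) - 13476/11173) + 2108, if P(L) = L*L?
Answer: -121095277/11173 ≈ -10838.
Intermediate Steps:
P(L) = L²
a(n) = 1
(-12945/a(P(-9)) - 13476/11173) + 2108 = (-12945/1 - 13476/11173) + 2108 = (-12945*1 - 13476*1/11173) + 2108 = (-12945 - 13476/11173) + 2108 = -144647961/11173 + 2108 = -121095277/11173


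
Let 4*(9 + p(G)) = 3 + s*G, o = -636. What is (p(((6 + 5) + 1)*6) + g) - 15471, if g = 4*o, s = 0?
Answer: -72093/4 ≈ -18023.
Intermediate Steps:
p(G) = -33/4 (p(G) = -9 + (3 + 0*G)/4 = -9 + (3 + 0)/4 = -9 + (1/4)*3 = -9 + 3/4 = -33/4)
g = -2544 (g = 4*(-636) = -2544)
(p(((6 + 5) + 1)*6) + g) - 15471 = (-33/4 - 2544) - 15471 = -10209/4 - 15471 = -72093/4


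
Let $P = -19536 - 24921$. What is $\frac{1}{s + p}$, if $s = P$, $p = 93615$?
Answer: $\frac{1}{49158} \approx 2.0343 \cdot 10^{-5}$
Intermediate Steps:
$P = -44457$
$s = -44457$
$\frac{1}{s + p} = \frac{1}{-44457 + 93615} = \frac{1}{49158}$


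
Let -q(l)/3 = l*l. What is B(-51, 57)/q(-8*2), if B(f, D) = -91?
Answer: 91/768 ≈ 0.11849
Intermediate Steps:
q(l) = -3*l**2 (q(l) = -3*l*l = -3*l**2)
B(-51, 57)/q(-8*2) = -91/((-3*(-8*2)**2)) = -91/((-3*(-16)**2)) = -91/((-3*256)) = -91/(-768) = -91*(-1/768) = 91/768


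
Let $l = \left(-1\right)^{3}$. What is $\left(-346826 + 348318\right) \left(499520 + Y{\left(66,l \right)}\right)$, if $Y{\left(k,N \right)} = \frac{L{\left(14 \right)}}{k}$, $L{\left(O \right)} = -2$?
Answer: $\frac{24594365228}{33} \approx 7.4528 \cdot 10^{8}$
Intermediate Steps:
$l = -1$
$Y{\left(k,N \right)} = - \frac{2}{k}$
$\left(-346826 + 348318\right) \left(499520 + Y{\left(66,l \right)}\right) = \left(-346826 + 348318\right) \left(499520 - \frac{2}{66}\right) = 1492 \left(499520 - \frac{1}{33}\right) = 1492 \cdot \frac{16484159}{33} = \frac{24594365228}{33}$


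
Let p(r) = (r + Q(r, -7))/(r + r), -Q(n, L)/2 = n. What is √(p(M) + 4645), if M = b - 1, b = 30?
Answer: √18578/2 ≈ 68.151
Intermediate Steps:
Q(n, L) = -2*n
M = 29 (M = 30 - 1 = 29)
p(r) = -½ (p(r) = (r - 2*r)/(r + r) = (-r)/((2*r)) = (-r)*(1/(2*r)) = -½)
√(p(M) + 4645) = √(-½ + 4645) = √(9289/2) = √18578/2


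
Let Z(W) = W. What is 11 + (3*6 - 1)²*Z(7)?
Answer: 2034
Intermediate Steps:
11 + (3*6 - 1)²*Z(7) = 11 + (3*6 - 1)²*7 = 11 + (18 - 1)²*7 = 11 + 17²*7 = 11 + 289*7 = 11 + 2023 = 2034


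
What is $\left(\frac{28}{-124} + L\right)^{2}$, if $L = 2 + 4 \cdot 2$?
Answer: $\frac{91809}{961} \approx 95.535$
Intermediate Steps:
$L = 10$ ($L = 2 + 8 = 10$)
$\left(\frac{28}{-124} + L\right)^{2} = \left(\frac{28}{-124} + 10\right)^{2} = \left(28 \left(- \frac{1}{124}\right) + 10\right)^{2} = \left(- \frac{7}{31} + 10\right)^{2} = \left(\frac{303}{31}\right)^{2} = \frac{91809}{961}$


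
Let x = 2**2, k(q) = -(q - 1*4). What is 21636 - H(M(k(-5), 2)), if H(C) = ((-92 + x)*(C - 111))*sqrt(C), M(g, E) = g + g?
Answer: 21636 - 24552*sqrt(2) ≈ -13086.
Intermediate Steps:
k(q) = 4 - q (k(q) = -(q - 4) = -(-4 + q) = 4 - q)
x = 4
M(g, E) = 2*g
H(C) = sqrt(C)*(9768 - 88*C) (H(C) = ((-92 + 4)*(C - 111))*sqrt(C) = (-88*(-111 + C))*sqrt(C) = (9768 - 88*C)*sqrt(C) = sqrt(C)*(9768 - 88*C))
21636 - H(M(k(-5), 2)) = 21636 - 88*sqrt(2*(4 - 1*(-5)))*(111 - 2*(4 - 1*(-5))) = 21636 - 88*sqrt(2*(4 + 5))*(111 - 2*(4 + 5)) = 21636 - 88*sqrt(2*9)*(111 - 2*9) = 21636 - 88*sqrt(18)*(111 - 1*18) = 21636 - 88*3*sqrt(2)*(111 - 18) = 21636 - 88*3*sqrt(2)*93 = 21636 - 24552*sqrt(2)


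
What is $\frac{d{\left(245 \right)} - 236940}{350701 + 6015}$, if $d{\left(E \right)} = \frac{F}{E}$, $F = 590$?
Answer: $- \frac{5804971}{8739542} \approx -0.66422$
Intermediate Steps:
$d{\left(E \right)} = \frac{590}{E}$
$\frac{d{\left(245 \right)} - 236940}{350701 + 6015} = \frac{\frac{590}{245} - 236940}{350701 + 6015} = \frac{590 \cdot \frac{1}{245} - 236940}{356716} = \left(\frac{118}{49} - 236940\right) \frac{1}{356716} = \left(- \frac{11609942}{49}\right) \frac{1}{356716} = - \frac{5804971}{8739542}$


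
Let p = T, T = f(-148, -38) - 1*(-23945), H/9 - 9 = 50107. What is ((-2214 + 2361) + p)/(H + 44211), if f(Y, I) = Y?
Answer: 23944/495255 ≈ 0.048347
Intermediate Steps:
H = 451044 (H = 81 + 9*50107 = 81 + 450963 = 451044)
T = 23797 (T = -148 - 1*(-23945) = -148 + 23945 = 23797)
p = 23797
((-2214 + 2361) + p)/(H + 44211) = ((-2214 + 2361) + 23797)/(451044 + 44211) = (147 + 23797)/495255 = 23944*(1/495255) = 23944/495255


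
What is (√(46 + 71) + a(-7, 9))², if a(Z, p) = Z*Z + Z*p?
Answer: 313 - 84*√13 ≈ 10.134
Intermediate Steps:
a(Z, p) = Z² + Z*p
(√(46 + 71) + a(-7, 9))² = (√(46 + 71) - 7*(-7 + 9))² = (√117 - 7*2)² = (3*√13 - 14)² = (-14 + 3*√13)²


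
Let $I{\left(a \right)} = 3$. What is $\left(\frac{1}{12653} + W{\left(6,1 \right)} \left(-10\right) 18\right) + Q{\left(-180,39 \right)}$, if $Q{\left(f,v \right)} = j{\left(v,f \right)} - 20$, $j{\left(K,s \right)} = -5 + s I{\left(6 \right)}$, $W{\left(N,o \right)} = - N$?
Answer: $\frac{6516296}{12653} \approx 515.0$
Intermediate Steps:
$j{\left(K,s \right)} = -5 + 3 s$ ($j{\left(K,s \right)} = -5 + s 3 = -5 + 3 s$)
$Q{\left(f,v \right)} = -25 + 3 f$ ($Q{\left(f,v \right)} = \left(-5 + 3 f\right) - 20 = -25 + 3 f$)
$\left(\frac{1}{12653} + W{\left(6,1 \right)} \left(-10\right) 18\right) + Q{\left(-180,39 \right)} = \left(\frac{1}{12653} + \left(-1\right) 6 \left(-10\right) 18\right) + \left(-25 + 3 \left(-180\right)\right) = \left(\frac{1}{12653} + \left(-6\right) \left(-10\right) 18\right) - 565 = \left(\frac{1}{12653} + 60 \cdot 18\right) - 565 = \left(\frac{1}{12653} + 1080\right) - 565 = \frac{13665241}{12653} - 565 = \frac{6516296}{12653}$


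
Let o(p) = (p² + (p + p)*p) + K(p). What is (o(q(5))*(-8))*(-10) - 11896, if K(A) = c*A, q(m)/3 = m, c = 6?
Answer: 49304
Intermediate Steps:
q(m) = 3*m
K(A) = 6*A
o(p) = 3*p² + 6*p (o(p) = (p² + (p + p)*p) + 6*p = (p² + (2*p)*p) + 6*p = (p² + 2*p²) + 6*p = 3*p² + 6*p)
(o(q(5))*(-8))*(-10) - 11896 = ((3*(3*5)*(2 + 3*5))*(-8))*(-10) - 11896 = ((3*15*(2 + 15))*(-8))*(-10) - 11896 = ((3*15*17)*(-8))*(-10) - 11896 = (765*(-8))*(-10) - 11896 = -6120*(-10) - 11896 = 61200 - 11896 = 49304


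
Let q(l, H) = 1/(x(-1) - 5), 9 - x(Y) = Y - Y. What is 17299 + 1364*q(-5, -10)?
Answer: 17640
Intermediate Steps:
x(Y) = 9 (x(Y) = 9 - (Y - Y) = 9 - 1*0 = 9 + 0 = 9)
q(l, H) = 1/4 (q(l, H) = 1/(9 - 5) = 1/4)
17299 + 1364*q(-5, -10) = 17299 + 1364*(1/4) = 17299 + 341 = 17640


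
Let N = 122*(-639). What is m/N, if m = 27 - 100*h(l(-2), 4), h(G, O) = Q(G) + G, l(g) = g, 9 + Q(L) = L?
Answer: -1327/77958 ≈ -0.017022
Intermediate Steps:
Q(L) = -9 + L
N = -77958
h(G, O) = -9 + 2*G (h(G, O) = (-9 + G) + G = -9 + 2*G)
m = 1327 (m = 27 - 100*(-9 + 2*(-2)) = 27 - 100*(-9 - 4) = 27 - 100*(-13) = 27 + 1300 = 1327)
m/N = 1327/(-77958) = 1327*(-1/77958) = -1327/77958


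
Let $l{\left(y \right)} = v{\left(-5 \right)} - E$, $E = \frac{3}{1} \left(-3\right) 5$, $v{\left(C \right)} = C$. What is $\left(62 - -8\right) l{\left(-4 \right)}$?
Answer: $2800$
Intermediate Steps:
$E = -45$ ($E = 3 \cdot 1 \left(-3\right) 5 = 3 \left(-3\right) 5 = \left(-9\right) 5 = -45$)
$l{\left(y \right)} = 40$ ($l{\left(y \right)} = -5 - -45 = -5 + 45 = 40$)
$\left(62 - -8\right) l{\left(-4 \right)} = \left(62 - -8\right) 40 = \left(62 + \left(-6 + 14\right)\right) 40 = \left(62 + 8\right) 40 = 70 \cdot 40 = 2800$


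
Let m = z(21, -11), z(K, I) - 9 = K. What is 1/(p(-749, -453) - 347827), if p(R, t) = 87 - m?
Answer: -1/347770 ≈ -2.8755e-6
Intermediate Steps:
z(K, I) = 9 + K
m = 30 (m = 9 + 21 = 30)
p(R, t) = 57 (p(R, t) = 87 - 1*30 = 87 - 30 = 57)
1/(p(-749, -453) - 347827) = 1/(57 - 347827) = 1/(-347770) = -1/347770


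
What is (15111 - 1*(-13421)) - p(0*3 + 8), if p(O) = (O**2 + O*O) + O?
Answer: 28396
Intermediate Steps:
p(O) = O + 2*O**2 (p(O) = (O**2 + O**2) + O = 2*O**2 + O = O + 2*O**2)
(15111 - 1*(-13421)) - p(0*3 + 8) = (15111 - 1*(-13421)) - (0*3 + 8)*(1 + 2*(0*3 + 8)) = (15111 + 13421) - (0 + 8)*(1 + 2*(0 + 8)) = 28532 - 8*(1 + 2*8) = 28532 - 8*(1 + 16) = 28532 - 8*17 = 28532 - 1*136 = 28532 - 136 = 28396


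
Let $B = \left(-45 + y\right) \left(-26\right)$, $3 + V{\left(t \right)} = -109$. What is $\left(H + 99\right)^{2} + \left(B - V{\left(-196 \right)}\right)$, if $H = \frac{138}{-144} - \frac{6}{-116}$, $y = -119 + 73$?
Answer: $\frac{5861585377}{484416} \approx 12100.0$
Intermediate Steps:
$y = -46$
$V{\left(t \right)} = -112$ ($V{\left(t \right)} = -3 - 109 = -112$)
$B = 2366$ ($B = \left(-45 - 46\right) \left(-26\right) = \left(-91\right) \left(-26\right) = 2366$)
$H = - \frac{631}{696}$ ($H = 138 \left(- \frac{1}{144}\right) - - \frac{3}{58} = - \frac{23}{24} + \frac{3}{58} = - \frac{631}{696} \approx -0.90661$)
$\left(H + 99\right)^{2} + \left(B - V{\left(-196 \right)}\right) = \left(- \frac{631}{696} + 99\right)^{2} + \left(2366 - -112\right) = \left(\frac{68273}{696}\right)^{2} + \left(2366 + 112\right) = \frac{4661202529}{484416} + 2478 = \frac{5861585377}{484416}$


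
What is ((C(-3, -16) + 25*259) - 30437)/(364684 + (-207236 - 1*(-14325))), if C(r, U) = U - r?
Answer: -3425/24539 ≈ -0.13957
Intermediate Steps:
((C(-3, -16) + 25*259) - 30437)/(364684 + (-207236 - 1*(-14325))) = (((-16 - 1*(-3)) + 25*259) - 30437)/(364684 + (-207236 - 1*(-14325))) = (((-16 + 3) + 6475) - 30437)/(364684 + (-207236 + 14325)) = ((-13 + 6475) - 30437)/(364684 - 192911) = (6462 - 30437)/171773 = -23975*1/171773 = -3425/24539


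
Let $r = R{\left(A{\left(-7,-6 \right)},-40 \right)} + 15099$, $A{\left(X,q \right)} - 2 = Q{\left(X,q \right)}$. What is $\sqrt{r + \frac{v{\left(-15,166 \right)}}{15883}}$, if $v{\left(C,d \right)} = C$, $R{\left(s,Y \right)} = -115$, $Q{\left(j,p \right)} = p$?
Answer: $\frac{\sqrt{3780008781731}}{15883} \approx 122.41$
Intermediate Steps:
$A{\left(X,q \right)} = 2 + q$
$r = 14984$ ($r = -115 + 15099 = 14984$)
$\sqrt{r + \frac{v{\left(-15,166 \right)}}{15883}} = \sqrt{14984 - \frac{15}{15883}} = \sqrt{\frac{237990857}{15883}} = \frac{\sqrt{3780008781731}}{15883}$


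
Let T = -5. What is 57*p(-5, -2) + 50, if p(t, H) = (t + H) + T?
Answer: -634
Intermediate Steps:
p(t, H) = -5 + H + t (p(t, H) = (t + H) - 5 = (H + t) - 5 = -5 + H + t)
57*p(-5, -2) + 50 = 57*(-5 - 2 - 5) + 50 = 57*(-12) + 50 = -684 + 50 = -634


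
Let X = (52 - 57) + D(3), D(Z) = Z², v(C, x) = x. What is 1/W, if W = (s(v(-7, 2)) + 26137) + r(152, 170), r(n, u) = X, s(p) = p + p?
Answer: 1/26145 ≈ 3.8248e-5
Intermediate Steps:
s(p) = 2*p
X = 4 (X = (52 - 57) + 3² = -5 + 9 = 4)
r(n, u) = 4
W = 26145 (W = (2*2 + 26137) + 4 = (4 + 26137) + 4 = 26141 + 4 = 26145)
1/W = 1/26145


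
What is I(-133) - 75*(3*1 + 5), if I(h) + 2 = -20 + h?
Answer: -755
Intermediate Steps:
I(h) = -22 + h (I(h) = -2 + (-20 + h) = -22 + h)
I(-133) - 75*(3*1 + 5) = (-22 - 133) - 75*(3*1 + 5) = -155 - 75*(3 + 5) = -155 - 75*8 = -155 - 600 = -755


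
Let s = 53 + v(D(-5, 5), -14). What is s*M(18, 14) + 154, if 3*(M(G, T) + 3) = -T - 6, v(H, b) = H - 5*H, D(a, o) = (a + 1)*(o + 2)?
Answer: -1441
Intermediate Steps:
D(a, o) = (1 + a)*(2 + o)
v(H, b) = -4*H
M(G, T) = -5 - T/3 (M(G, T) = -3 + (-T - 6)/3 = -3 + (-6 - T)/3 = -3 + (-2 - T/3) = -5 - T/3)
s = 165 (s = 53 - 4*(2 + 5 + 2*(-5) - 5*5) = 53 - 4*(2 + 5 - 10 - 25) = 53 - 4*(-28) = 53 + 112 = 165)
s*M(18, 14) + 154 = 165*(-5 - ⅓*14) + 154 = 165*(-5 - 14/3) + 154 = 165*(-29/3) + 154 = -1595 + 154 = -1441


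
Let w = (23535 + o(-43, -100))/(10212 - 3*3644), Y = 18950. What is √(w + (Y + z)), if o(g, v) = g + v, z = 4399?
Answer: √5246215/15 ≈ 152.70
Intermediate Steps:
w = -1462/45 (w = (23535 + (-43 - 100))/(10212 - 3*3644) = (23535 - 143)/(10212 - 10932) = 23392/(-720) = 23392*(-1/720) = -1462/45 ≈ -32.489)
√(w + (Y + z)) = √(-1462/45 + (18950 + 4399)) = √(-1462/45 + 23349) = √(1049243/45) = √5246215/15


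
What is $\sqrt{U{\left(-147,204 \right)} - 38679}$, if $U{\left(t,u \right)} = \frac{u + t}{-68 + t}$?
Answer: $\frac{i \sqrt{1787949030}}{215} \approx 196.67 i$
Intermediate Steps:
$U{\left(t,u \right)} = \frac{t + u}{-68 + t}$
$\sqrt{U{\left(-147,204 \right)} - 38679} = \sqrt{\frac{-147 + 204}{-68 - 147} - 38679} = \sqrt{\frac{1}{-215} \cdot 57 - 38679} = \sqrt{\left(- \frac{1}{215}\right) 57 - 38679} = \sqrt{- \frac{57}{215} - 38679} = \sqrt{- \frac{8316042}{215}} = \frac{i \sqrt{1787949030}}{215}$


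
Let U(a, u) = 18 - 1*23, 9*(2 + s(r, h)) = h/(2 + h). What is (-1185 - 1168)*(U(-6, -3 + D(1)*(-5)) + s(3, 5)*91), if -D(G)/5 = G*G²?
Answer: 3807154/9 ≈ 4.2302e+5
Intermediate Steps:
D(G) = -5*G³ (D(G) = -5*G*G² = -5*G³)
s(r, h) = -2 + h/(9*(2 + h)) (s(r, h) = -2 + (h/(2 + h))/9 = -2 + h/(9*(2 + h)))
U(a, u) = -5 (U(a, u) = 18 - 23 = -5)
(-1185 - 1168)*(U(-6, -3 + D(1)*(-5)) + s(3, 5)*91) = (-1185 - 1168)*(-5 + ((-36 - 17*5)/(9*(2 + 5)))*91) = -2353*(-5 + ((⅑)*(-36 - 85)/7)*91) = -2353*(-5 + ((⅑)*(⅐)*(-121))*91) = -2353*(-5 - 121/63*91) = -2353*(-5 - 1573/9) = -2353*(-1618/9) = 3807154/9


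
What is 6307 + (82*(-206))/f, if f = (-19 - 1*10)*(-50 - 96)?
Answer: 13343473/2117 ≈ 6303.0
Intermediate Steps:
f = 4234 (f = (-19 - 10)*(-146) = -29*(-146) = 4234)
6307 + (82*(-206))/f = 6307 + (82*(-206))/4234 = 6307 - 16892*1/4234 = 6307 - 8446/2117 = 13343473/2117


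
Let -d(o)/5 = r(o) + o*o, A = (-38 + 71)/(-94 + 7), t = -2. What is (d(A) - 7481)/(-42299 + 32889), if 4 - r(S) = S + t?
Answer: 6318951/7913810 ≈ 0.79847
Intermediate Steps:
r(S) = 6 - S (r(S) = 4 - (S - 2) = 4 - (-2 + S) = 4 + (2 - S) = 6 - S)
A = -11/29 (A = 33/(-87) = 33*(-1/87) = -11/29 ≈ -0.37931)
d(o) = -30 - 5*o² + 5*o (d(o) = -5*((6 - o) + o*o) = -5*((6 - o) + o²) = -5*(6 + o² - o) = -30 - 5*o² + 5*o)
(d(A) - 7481)/(-42299 + 32889) = ((-30 - 5*(-11/29)² + 5*(-11/29)) - 7481)/(-42299 + 32889) = ((-30 - 5*121/841 - 55/29) - 7481)/(-9410) = ((-30 - 605/841 - 55/29) - 7481)*(-1/9410) = (-27430/841 - 7481)*(-1/9410) = -6318951/841*(-1/9410) = 6318951/7913810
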